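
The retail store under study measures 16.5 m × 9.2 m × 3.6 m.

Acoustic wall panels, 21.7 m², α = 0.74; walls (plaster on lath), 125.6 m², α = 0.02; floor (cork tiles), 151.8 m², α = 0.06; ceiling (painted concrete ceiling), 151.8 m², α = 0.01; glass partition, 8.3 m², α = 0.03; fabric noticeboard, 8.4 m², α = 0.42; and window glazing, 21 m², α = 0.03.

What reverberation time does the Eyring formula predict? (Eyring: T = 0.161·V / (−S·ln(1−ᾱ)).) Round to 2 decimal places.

2.53 seconds

S = Σ Sᵢ = 488.6 m².
Σ(Sᵢαᵢ) = 21.7·0.74 + 125.6·0.02 + 151.8·0.06 + 151.8·0.01 + 8.3·0.03 + 8.4·0.42 + 21·0.03 = 33.603.
Mean coefficient ᾱ = A/S = 0.0688.
Eyring denominator: −S ln(1−ᾱ) = 34.828.
V = 16.5 × 9.2 × 3.6 = 546.48 m³.
T = 0.161·V/[−S·ln(1−ᾱ)] = 0.161·546.48/34.828 = 2.53 s.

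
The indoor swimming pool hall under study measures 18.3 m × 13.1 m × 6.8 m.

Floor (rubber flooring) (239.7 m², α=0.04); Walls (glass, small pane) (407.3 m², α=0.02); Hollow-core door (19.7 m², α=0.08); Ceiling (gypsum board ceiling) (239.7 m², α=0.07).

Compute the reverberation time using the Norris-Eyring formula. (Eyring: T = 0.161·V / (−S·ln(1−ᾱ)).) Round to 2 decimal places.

7.13 s

Total surface area S = 239.7 + 407.3 + 19.7 + 239.7 = 906.4 m².
Absorption A = 239.7·0.04 + 407.3·0.02 + 19.7·0.08 + 239.7·0.07 = 36.089 sabins.
ᾱ = 36.089 / 906.4 = 0.0398.
Eyring denominator: −S ln(1−ᾱ) = 36.812.
V = 18.3 × 13.1 × 6.8 = 1630.164 m³.
T = 0.161·V/[−S·ln(1−ᾱ)] = 0.161·1630.164/36.812 = 7.13 s.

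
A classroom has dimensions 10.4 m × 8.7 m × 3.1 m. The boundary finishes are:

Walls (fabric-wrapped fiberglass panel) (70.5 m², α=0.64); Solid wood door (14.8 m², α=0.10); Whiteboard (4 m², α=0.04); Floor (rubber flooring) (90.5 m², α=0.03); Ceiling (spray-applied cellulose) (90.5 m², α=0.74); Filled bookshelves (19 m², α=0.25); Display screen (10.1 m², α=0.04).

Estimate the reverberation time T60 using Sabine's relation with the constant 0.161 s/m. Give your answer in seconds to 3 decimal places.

A = Σ Sᵢαᵢ = 70.5·0.64 + 14.8·0.10 + 4·0.04 + 90.5·0.03 + 90.5·0.74 + 19·0.25 + 10.1·0.04 = 121.599 sabins.
Volume V = 10.4 × 8.7 × 3.1 = 280.488 m³.
T = 0.161 V/A = 0.161·280.488/121.599 = 0.371 s.

0.371 s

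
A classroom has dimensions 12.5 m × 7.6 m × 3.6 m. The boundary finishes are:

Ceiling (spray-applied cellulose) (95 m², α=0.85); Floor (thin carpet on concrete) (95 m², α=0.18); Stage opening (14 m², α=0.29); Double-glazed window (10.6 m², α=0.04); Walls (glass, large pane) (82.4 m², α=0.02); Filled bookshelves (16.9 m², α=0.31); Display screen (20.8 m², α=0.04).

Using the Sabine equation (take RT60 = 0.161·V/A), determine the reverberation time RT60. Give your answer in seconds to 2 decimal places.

Equivalent absorption area: A = 95*0.85 + 95*0.18 + 14*0.29 + 10.6*0.04 + 82.4*0.02 + 16.9*0.31 + 20.8*0.04 = 110.053 m².
V = 12.5·7.6·3.6 = 342 m³.
RT60 = 0.161 · V / A = 0.161 × 342 / 110.053 = 0.50 s.

0.50 s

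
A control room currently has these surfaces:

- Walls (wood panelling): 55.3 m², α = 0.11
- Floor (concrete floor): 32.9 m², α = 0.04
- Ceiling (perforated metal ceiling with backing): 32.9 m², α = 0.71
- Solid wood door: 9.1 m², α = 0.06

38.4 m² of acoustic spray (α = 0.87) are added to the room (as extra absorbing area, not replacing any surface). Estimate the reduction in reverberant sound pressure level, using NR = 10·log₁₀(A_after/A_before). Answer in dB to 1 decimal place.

3.2 dB

Total absorption A_before = 55.3·0.11 + 32.9·0.04 + 32.9·0.71 + 9.1·0.06
  = 6.083 + 1.316 + 23.359 + 0.546 = 31.304 m² sabins.
Treatment contributes 38.4·0.87 = 33.408 sabins.
New total A_after = 64.712 sabins.
NR = 10·log₁₀(64.712/31.304) = 3.2 dB.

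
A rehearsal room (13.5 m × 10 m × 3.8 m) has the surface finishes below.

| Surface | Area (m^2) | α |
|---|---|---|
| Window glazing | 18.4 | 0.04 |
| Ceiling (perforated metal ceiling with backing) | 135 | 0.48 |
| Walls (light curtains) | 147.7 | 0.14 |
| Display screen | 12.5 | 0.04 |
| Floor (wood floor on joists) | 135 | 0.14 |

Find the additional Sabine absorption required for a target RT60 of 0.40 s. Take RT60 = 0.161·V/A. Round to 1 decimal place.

100.9 sabins

Equivalent absorption area: A₁ = 18.4*0.04 + 135*0.48 + 147.7*0.14 + 12.5*0.04 + 135*0.14 = 105.614 m^2.
For T = 0.40 s, need A₂ = 0.161·V/T = 0.161·513/0.40 = 206.482 sabins.
Additional absorption ΔA = 206.482 − 105.614 = 100.9 sabins.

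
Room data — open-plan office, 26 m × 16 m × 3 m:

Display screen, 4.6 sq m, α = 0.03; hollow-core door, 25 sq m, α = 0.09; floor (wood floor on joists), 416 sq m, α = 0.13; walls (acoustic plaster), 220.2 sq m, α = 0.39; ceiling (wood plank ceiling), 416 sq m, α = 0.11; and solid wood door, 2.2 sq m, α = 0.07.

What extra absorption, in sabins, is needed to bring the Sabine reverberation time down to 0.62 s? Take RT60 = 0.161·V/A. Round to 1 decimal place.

135.8 sabins

Equivalent absorption area: A₁ = 4.6×0.03 + 25×0.09 + 416×0.13 + 220.2×0.39 + 416×0.11 + 2.2×0.07 = 188.260 sq m.
For T = 0.62 s, need A₂ = 0.161·V/T = 0.161·1248/0.62 = 324.077 sabins.
Additional absorption ΔA = 324.077 − 188.260 = 135.8 sabins.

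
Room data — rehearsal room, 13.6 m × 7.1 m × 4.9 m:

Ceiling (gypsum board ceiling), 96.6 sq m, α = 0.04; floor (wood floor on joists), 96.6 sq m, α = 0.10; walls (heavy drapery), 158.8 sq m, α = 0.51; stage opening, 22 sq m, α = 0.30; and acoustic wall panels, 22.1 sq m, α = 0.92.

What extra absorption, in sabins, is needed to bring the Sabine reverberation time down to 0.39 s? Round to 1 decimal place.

73.9 sabins

Total absorption A₁ = 96.6·0.04 + 96.6·0.10 + 158.8·0.51 + 22·0.30 + 22.1·0.92
  = 3.864 + 9.660 + 80.988 + 6.600 + 20.332 = 121.444 sq m sabins.
For T = 0.39 s, need A₂ = 0.161·V/T = 0.161·473.144/0.39 = 195.324 sabins.
ΔA = A₂ − A₁ = 195.324 − 121.444 = 73.9 sabins.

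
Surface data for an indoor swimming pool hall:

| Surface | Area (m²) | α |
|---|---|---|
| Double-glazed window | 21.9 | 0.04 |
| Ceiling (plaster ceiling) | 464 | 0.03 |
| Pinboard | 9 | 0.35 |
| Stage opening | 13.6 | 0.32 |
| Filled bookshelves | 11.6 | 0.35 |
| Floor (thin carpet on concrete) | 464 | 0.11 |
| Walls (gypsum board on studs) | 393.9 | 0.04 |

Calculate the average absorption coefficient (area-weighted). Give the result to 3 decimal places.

Total surface area S = 1378.0 m².
Σ(Sᵢαᵢ) = 21.9·0.04 + 464·0.03 + 9·0.35 + 13.6·0.32 + 11.6·0.35 + 464·0.11 + 393.9·0.04 = 93.154.
ᾱ = A/S = 0.068.

0.068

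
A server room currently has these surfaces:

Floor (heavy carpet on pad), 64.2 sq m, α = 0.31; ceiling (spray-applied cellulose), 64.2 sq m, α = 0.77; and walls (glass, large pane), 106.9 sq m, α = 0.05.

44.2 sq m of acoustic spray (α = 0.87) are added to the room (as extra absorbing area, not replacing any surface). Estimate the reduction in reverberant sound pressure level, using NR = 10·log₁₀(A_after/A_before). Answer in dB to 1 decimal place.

1.8 dB

A_before = Σ Sᵢαᵢ = 64.2×0.31 + 64.2×0.77 + 106.9×0.05 = 74.681 sabins.
Treatment contributes 44.2·0.87 = 38.454 sabins.
A_after = 74.681 + 38.454 = 113.135 sabins.
Reduction = 10 log₁₀(A_after/A_before) = 10 log₁₀(1.5149) = 1.8 dB.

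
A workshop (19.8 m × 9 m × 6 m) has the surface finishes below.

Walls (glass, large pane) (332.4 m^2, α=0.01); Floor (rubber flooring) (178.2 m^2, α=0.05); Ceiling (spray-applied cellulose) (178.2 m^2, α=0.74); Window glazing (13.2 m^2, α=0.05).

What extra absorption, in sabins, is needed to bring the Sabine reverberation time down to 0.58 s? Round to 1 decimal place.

152.0 sabins

Summing Sᵢαᵢ: 3.324 + 8.910 + 131.868 + 0.660 → A₁ = 144.762 sabins.
Target A₂ = 0.161·1069.2/0.58 = 296.795 sabins (V = 1069.2 m³).
Shortfall: 296.795 − 144.762 = 152.0 sabins.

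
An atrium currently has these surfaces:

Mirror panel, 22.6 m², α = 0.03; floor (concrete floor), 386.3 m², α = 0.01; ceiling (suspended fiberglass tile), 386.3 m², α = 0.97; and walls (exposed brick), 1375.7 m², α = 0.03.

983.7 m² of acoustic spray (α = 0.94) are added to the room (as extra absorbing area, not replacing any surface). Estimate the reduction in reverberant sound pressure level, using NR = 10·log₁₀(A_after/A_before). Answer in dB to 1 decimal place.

5.0 dB

Equivalent absorption area: A_before = 22.6×0.03 + 386.3×0.01 + 386.3×0.97 + 1375.7×0.03 = 420.523 m².
Treatment contributes 983.7·0.94 = 924.678 sabins.
New total A_after = 1345.201 sabins.
Reduction = 10 log₁₀(A_after/A_before) = 10 log₁₀(3.1989) = 5.0 dB.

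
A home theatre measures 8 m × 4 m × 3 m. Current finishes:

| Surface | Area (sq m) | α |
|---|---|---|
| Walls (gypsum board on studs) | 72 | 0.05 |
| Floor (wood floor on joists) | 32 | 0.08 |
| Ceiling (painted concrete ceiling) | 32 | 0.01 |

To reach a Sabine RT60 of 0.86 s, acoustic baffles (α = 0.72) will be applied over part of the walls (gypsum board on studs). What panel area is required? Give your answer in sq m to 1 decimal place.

17.2

Equivalent absorption area: A₁ = 72·0.05 + 32·0.08 + 32·0.01 = 6.480 sq m.
Required A₂ = 0.161·96/0.86 = 17.972 sabins.
ΔA needed = 17.972 − 6.480 = 11.492 sabins.
Each sq m of panel replacing the walls (gypsum board on studs) adds (0.72 − 0.05) = 0.67 sabins.
Area = ΔA/Δα = 11.492/0.67 = 17.2 sq m.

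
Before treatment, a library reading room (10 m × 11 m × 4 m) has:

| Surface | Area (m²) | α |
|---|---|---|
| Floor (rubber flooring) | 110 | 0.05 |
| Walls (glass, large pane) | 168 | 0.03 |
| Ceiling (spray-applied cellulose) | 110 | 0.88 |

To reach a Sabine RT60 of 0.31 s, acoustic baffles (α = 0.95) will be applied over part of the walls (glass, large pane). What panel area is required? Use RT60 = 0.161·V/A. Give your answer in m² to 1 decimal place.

Summing Sᵢαᵢ: 5.500 + 5.040 + 96.800 → A₁ = 107.340 sabins.
Required A₂ = 0.161·440/0.31 = 228.516 sabins.
Absorption to add: 228.516 − 107.340 = 121.176 sabins.
Each m² of panel replacing the walls (glass, large pane) adds (0.95 − 0.03) = 0.92 sabins.
Area = ΔA/Δα = 121.176/0.92 = 131.7 m².

131.7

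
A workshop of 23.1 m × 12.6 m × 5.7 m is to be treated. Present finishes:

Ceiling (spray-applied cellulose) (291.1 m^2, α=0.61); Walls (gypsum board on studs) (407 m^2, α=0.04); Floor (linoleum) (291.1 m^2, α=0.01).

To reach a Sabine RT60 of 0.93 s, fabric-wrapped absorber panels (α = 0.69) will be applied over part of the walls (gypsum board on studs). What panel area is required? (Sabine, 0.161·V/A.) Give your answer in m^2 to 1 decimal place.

A₁ = Σ Sᵢαᵢ = 291.1×0.61 + 407×0.04 + 291.1×0.01 = 196.762 sabins.
V = 1659.042 m³. Target absorption A₂ = 0.161 × 1659.042 / 0.93 = 287.210 sabins.
Absorption to add: 287.210 − 196.762 = 90.448 sabins.
Net gain per m^2: Δα = 0.69 − 0.04 = 0.65.
Panel area = 90.448 / 0.65 = 139.2 m^2.

139.2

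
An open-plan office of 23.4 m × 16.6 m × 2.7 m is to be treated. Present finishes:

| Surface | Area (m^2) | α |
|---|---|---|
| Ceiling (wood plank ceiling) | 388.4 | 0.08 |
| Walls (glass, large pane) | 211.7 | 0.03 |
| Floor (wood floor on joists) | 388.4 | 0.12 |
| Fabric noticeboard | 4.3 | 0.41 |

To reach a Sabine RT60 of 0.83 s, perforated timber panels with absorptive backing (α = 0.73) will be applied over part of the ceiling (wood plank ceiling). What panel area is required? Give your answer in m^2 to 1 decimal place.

181.0

Equivalent absorption area: A₁ = 388.4*0.08 + 211.7*0.03 + 388.4*0.12 + 4.3*0.41 = 85.794 m^2.
Required A₂ = 0.161·1048.788/0.83 = 203.440 sabins.
Absorption to add: 203.440 − 85.794 = 117.646 sabins.
Each m^2 of panel replacing the ceiling (wood plank ceiling) adds (0.73 − 0.08) = 0.65 sabins.
Panel area = 117.646 / 0.65 = 181.0 m^2.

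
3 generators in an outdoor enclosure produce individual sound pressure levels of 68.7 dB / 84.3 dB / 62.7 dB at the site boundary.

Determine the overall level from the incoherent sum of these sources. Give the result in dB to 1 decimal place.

84.4 dB

Sum in the linear (power) domain: Σ 10^(Lᵢ/10) = 10^(68.7/10) + 10^(84.3/10) + 10^(62.7/10) = 2.784e+08.
L_total = 10·log₁₀(2.784e+08) = 84.4 dB.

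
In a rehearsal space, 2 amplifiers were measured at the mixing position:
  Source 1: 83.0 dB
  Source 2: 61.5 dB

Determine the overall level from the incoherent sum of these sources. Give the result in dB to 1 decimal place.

83.0 dB

Sum in the linear (power) domain: Σ 10^(Lᵢ/10) = 10^(83.0/10) + 10^(61.5/10) = 2.009e+08.
Combined level = 10 log₁₀(2.009e+08) = 83.0 dB.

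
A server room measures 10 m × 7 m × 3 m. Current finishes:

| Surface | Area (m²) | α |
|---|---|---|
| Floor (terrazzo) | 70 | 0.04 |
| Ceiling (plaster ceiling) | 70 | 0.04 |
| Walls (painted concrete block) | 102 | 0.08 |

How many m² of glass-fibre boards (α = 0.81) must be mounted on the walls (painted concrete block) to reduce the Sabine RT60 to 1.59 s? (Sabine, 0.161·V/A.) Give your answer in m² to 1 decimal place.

Equivalent absorption area: A₁ = 70*0.04 + 70*0.04 + 102*0.08 = 13.760 m².
V = 210 m³. Target absorption A₂ = 0.161 × 210 / 1.59 = 21.264 sabins.
ΔA needed = 21.264 − 13.760 = 7.504 sabins.
Net gain per m²: Δα = 0.81 − 0.08 = 0.73.
Panel area = 7.504 / 0.73 = 10.3 m².

10.3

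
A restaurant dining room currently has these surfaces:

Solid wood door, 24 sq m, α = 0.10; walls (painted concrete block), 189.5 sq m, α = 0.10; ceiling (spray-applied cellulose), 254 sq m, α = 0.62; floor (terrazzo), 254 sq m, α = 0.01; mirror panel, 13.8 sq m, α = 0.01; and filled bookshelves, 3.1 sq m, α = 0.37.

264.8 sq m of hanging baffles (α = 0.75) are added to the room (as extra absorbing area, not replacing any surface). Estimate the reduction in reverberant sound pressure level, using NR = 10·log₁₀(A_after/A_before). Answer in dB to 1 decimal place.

3.2 dB

Equivalent absorption area: A_before = 24×0.10 + 189.5×0.10 + 254×0.62 + 254×0.01 + 13.8×0.01 + 3.1×0.37 = 182.655 sq m.
Treatment contributes 264.8·0.75 = 198.600 sabins.
A_after = 182.655 + 198.600 = 381.255 sabins.
NR = 10·log₁₀(381.255/182.655) = 3.2 dB.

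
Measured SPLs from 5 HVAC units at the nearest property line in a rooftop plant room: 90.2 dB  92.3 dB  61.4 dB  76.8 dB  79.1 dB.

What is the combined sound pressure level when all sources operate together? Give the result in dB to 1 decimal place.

Converting to relative power and adding: 10^(90.2/10) + 10^(92.3/10) + 10^(61.4/10) + 10^(76.8/10) + 10^(79.1/10) = 2.876e+09.
Combined level = 10 log₁₀(2.876e+09) = 94.6 dB.

94.6 dB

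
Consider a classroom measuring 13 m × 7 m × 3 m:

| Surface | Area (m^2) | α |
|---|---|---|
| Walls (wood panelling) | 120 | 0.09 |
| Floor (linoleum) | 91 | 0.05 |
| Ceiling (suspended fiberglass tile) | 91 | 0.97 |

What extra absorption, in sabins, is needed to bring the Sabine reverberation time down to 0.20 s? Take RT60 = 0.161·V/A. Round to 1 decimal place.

116.1 sabins

A₁ = Σ Sᵢαᵢ = 120·0.09 + 91·0.05 + 91·0.97 = 103.620 sabins.
Target A₂ = 0.161·273/0.20 = 219.765 sabins (V = 273 m³).
Shortfall: 219.765 − 103.620 = 116.1 sabins.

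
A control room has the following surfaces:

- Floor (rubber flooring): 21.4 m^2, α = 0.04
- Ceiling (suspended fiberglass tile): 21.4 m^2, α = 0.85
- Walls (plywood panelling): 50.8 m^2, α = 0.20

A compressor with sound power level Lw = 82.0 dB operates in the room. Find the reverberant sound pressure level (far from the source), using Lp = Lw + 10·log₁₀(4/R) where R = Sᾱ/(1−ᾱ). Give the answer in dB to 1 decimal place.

71.7 dB

A = 29.206 sabins; S = 93.6 m^2.
ᾱ = 0.3120, so room constant R = A/(1−ᾱ) = 42.451 m^2.
Lp = 82.0 + 10·log₁₀(4/42.451) = 82.0 + (-10.26) = 71.7 dB.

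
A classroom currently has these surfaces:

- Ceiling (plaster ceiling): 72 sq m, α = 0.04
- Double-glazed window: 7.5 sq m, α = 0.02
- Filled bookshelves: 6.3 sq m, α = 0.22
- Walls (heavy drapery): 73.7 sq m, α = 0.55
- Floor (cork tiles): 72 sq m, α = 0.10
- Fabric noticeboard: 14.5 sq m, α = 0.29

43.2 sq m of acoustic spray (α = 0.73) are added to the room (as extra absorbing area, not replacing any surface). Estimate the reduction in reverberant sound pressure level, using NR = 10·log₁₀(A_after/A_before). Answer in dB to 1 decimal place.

1.9 dB

Summing Sᵢαᵢ: 2.880 + 0.150 + 1.386 + 40.535 + 7.200 + 4.205 → A_before = 56.356 sabins.
Treatment contributes 43.2·0.73 = 31.536 sabins.
A_after = 56.356 + 31.536 = 87.892 sabins.
NR = 10·log₁₀(87.892/56.356) = 1.9 dB.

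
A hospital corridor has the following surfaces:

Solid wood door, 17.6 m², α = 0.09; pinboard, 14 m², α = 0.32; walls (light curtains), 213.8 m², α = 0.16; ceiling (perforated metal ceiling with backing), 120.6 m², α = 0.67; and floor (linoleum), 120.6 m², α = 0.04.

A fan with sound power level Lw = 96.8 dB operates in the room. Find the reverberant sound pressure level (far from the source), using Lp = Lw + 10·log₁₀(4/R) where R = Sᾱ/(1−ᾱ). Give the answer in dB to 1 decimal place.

A = 125.898 sabins; S = 486.6 m².
ᾱ = 0.2587, so room constant R = A/(1−ᾱ) = 169.834 m².
Lp = Lw + 10 log₁₀(4/R) = 96.8 -16.28 = 80.5 dB.

80.5 dB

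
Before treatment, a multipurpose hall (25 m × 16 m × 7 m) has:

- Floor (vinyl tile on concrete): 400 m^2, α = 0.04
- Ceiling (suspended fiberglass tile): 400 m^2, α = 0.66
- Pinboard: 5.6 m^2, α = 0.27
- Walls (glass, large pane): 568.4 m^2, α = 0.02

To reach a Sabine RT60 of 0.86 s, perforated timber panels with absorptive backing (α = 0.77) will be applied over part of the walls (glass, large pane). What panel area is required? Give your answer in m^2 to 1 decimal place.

308.4

Equivalent absorption area: A₁ = 400*0.04 + 400*0.66 + 5.6*0.27 + 568.4*0.02 = 292.880 m^2.
Required A₂ = 0.161·2800/0.86 = 524.186 sabins.
Absorption to add: 524.186 − 292.880 = 231.306 sabins.
Net gain per m^2: Δα = 0.77 − 0.02 = 0.75.
Area = ΔA/Δα = 231.306/0.75 = 308.4 m^2.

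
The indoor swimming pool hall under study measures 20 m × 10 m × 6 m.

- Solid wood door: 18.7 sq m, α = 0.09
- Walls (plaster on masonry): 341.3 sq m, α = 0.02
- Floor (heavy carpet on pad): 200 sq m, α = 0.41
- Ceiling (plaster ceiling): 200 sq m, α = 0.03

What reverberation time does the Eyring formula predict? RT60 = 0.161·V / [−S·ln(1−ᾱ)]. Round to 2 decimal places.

Total surface area S = 18.7 + 341.3 + 200 + 200 = 760.0 sq m.
Absorption A = 18.7·0.09 + 341.3·0.02 + 200·0.41 + 200·0.03 = 96.509 sabins.
Mean coefficient ᾱ = A/S = 0.1270.
Eyring denominator: −S ln(1−ᾱ) = 103.223.
V = 20 × 10 × 6 = 1200 m³.
RT60 = 0.161 × 1200 / 103.223 = 1.87 s.

1.87 s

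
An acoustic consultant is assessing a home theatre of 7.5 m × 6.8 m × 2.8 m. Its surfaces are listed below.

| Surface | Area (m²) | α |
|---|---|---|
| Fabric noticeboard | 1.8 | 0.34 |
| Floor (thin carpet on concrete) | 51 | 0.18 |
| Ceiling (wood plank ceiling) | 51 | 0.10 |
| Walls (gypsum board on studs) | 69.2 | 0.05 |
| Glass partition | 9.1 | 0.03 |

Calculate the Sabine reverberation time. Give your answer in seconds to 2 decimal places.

1.23 s

Summing Sᵢαᵢ: 0.612 + 9.180 + 5.100 + 3.460 + 0.273 → A = 18.625 sabins.
Volume V = 7.5 × 6.8 × 2.8 = 142.8 m³.
T = 0.161 V/A = 0.161·142.8/18.625 = 1.23 s.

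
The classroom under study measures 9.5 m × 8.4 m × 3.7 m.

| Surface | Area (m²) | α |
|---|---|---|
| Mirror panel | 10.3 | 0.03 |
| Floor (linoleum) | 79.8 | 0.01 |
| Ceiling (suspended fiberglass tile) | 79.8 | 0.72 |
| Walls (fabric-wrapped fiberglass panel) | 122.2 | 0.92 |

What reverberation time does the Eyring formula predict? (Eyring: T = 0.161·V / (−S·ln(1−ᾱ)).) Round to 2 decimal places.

0.18 seconds

Total surface area S = 10.3 + 79.8 + 79.8 + 122.2 = 292.1 m².
Absorption A = 10.3·0.03 + 79.8·0.01 + 79.8·0.72 + 122.2·0.92 = 170.987 sabins.
Mean coefficient ᾱ = A/S = 0.5854.
−S·ln(1−ᾱ) = −292.1 × ln(1 − 0.5854) = 257.177.
V = 9.5 × 8.4 × 3.7 = 295.26 m³.
T = 0.161·V/[−S·ln(1−ᾱ)] = 0.161·295.26/257.177 = 0.18 s.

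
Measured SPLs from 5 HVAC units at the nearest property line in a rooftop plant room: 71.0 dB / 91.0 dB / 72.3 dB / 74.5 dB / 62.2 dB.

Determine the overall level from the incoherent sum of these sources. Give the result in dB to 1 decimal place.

91.2 dB

Σ 10^(Lᵢ/10) = 1.318e+09.
Back to dB: 10·log₁₀ Σ = 91.2 dB.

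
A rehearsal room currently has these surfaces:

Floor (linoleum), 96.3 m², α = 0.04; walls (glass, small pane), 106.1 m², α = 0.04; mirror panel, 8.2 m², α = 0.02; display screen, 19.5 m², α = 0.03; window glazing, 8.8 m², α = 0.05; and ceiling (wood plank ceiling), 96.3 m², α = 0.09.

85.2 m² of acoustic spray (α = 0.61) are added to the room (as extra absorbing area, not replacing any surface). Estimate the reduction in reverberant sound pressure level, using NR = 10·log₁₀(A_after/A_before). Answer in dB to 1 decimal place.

Total absorption A_before = 96.3*0.04 + 106.1*0.04 + 8.2*0.02 + 19.5*0.03 + 8.8*0.05 + 96.3*0.09
  = 3.852 + 4.244 + 0.164 + 0.585 + 0.440 + 8.667 = 17.952 m² sabins.
Treatment contributes 85.2·0.61 = 51.972 sabins.
New total A_after = 69.924 sabins.
Reduction = 10 log₁₀(A_after/A_before) = 10 log₁₀(3.8951) = 5.9 dB.

5.9 dB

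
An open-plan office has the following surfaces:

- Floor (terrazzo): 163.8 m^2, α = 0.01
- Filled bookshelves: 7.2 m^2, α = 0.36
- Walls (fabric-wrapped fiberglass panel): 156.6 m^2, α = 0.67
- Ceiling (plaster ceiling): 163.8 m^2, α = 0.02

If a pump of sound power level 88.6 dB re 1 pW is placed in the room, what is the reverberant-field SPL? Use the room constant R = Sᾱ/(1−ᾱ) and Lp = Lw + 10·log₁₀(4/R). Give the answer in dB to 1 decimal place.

A = 112.428 sabins; S = 491.4 m^2.
ᾱ = 0.2288, so room constant R = A/(1−ᾱ) = 145.783 m^2.
Lp = 88.6 + 10·log₁₀(4/145.783) = 88.6 + (-15.62) = 73.0 dB.

73.0 dB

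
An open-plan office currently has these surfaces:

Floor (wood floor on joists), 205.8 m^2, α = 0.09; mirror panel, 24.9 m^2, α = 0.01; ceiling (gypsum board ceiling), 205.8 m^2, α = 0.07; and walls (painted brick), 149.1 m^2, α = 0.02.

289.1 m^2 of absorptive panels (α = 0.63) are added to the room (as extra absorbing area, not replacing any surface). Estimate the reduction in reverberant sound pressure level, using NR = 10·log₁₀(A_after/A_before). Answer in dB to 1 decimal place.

Summing Sᵢαᵢ: 18.522 + 0.249 + 14.406 + 2.982 → A_before = 36.159 sabins.
Treatment contributes 289.1·0.63 = 182.133 sabins.
A_after = 36.159 + 182.133 = 218.292 sabins.
Reduction = 10 log₁₀(A_after/A_before) = 10 log₁₀(6.0370) = 7.8 dB.

7.8 dB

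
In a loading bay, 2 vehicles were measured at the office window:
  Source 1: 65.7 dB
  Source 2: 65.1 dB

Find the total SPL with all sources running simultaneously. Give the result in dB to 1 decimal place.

Σ 10^(Lᵢ/10) = 6.951e+06.
L_total = 10·log₁₀(6.951e+06) = 68.4 dB.

68.4 dB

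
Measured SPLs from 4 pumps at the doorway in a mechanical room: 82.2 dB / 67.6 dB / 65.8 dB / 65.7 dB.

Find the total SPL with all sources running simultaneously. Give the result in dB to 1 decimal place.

Σ 10^(Lᵢ/10) = 1.792e+08.
Combined level = 10 log₁₀(1.792e+08) = 82.5 dB.

82.5 dB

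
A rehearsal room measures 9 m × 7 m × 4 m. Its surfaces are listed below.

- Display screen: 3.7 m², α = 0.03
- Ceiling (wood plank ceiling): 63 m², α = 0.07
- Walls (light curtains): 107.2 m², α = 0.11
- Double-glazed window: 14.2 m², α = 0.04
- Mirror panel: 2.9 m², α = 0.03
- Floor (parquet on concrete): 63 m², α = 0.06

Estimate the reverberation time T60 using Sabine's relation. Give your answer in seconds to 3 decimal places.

Total absorption A = 3.7·0.03 + 63·0.07 + 107.2·0.11 + 14.2·0.04 + 2.9·0.03 + 63·0.06
  = 0.111 + 4.410 + 11.792 + 0.568 + 0.087 + 3.780 = 20.748 m² sabins.
Room volume: 252 m³.
Sabine: RT60 = 0.161 × 252 / 20.748 = 1.955 s.

1.955 s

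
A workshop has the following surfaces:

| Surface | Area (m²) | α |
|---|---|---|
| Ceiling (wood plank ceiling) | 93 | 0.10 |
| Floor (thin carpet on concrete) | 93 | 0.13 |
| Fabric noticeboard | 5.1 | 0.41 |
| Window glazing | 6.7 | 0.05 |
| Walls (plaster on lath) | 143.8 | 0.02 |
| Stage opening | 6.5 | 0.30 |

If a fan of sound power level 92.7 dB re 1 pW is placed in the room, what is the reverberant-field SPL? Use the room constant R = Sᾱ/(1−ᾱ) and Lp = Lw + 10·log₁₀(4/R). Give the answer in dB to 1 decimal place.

83.8 dB

Σ(Sᵢαᵢ) = 93×0.10 + 93×0.13 + 5.1×0.41 + 6.7×0.05 + 143.8×0.02 + 6.5×0.30 = 28.642; total area S = 348.1 m².
ᾱ = 28.642/348.1 = 0.0823; R = Sᾱ/(1−ᾱ) = 28.642/(1−0.0823) = 31.211 m².
Lp = Lw + 10 log₁₀(4/R) = 92.7 -8.92 = 83.8 dB.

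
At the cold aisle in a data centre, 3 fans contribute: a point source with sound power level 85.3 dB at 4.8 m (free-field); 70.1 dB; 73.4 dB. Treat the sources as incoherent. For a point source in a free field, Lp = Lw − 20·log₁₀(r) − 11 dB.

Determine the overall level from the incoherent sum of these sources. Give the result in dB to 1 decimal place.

75.2 dB

Source at 4.8 m: Lp = 85.3 − 20·log₁₀(4.8) − 11 = 60.7 dB.
Σ 10^(Lᵢ/10) = 3.329e+07.
L_total = 10·log₁₀(3.329e+07) = 75.2 dB.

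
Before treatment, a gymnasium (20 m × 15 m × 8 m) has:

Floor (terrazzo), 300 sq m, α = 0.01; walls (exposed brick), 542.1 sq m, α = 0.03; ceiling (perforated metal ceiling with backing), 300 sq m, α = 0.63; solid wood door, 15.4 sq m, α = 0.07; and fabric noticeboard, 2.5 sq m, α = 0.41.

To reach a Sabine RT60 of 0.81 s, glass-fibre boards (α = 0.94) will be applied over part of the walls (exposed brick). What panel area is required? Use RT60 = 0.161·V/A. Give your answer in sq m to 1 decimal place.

Total absorption A₁ = 300·0.01 + 542.1·0.03 + 300·0.63 + 15.4·0.07 + 2.5·0.41
  = 3.000 + 16.263 + 189.000 + 1.078 + 1.025 = 210.366 sq m sabins.
V = 2400 m³. Target absorption A₂ = 0.161 × 2400 / 0.81 = 477.037 sabins.
ΔA needed = 477.037 − 210.366 = 266.671 sabins.
Each sq m of panel replacing the walls (exposed brick) adds (0.94 − 0.03) = 0.91 sabins.
Area = ΔA/Δα = 266.671/0.91 = 293.0 sq m.

293.0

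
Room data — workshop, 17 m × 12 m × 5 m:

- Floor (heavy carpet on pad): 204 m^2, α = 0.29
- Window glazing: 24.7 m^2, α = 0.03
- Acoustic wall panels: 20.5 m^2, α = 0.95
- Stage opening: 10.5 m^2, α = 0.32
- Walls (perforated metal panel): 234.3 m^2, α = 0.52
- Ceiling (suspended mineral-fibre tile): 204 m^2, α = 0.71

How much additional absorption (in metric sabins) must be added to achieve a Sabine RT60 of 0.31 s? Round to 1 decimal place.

Equivalent absorption area: A₁ = 204×0.29 + 24.7×0.03 + 20.5×0.95 + 10.5×0.32 + 234.3×0.52 + 204×0.71 = 349.412 m^2.
Target A₂ = 0.161·1020/0.31 = 529.742 sabins (V = 1020 m³).
Additional absorption ΔA = 529.742 − 349.412 = 180.3 sabins.

180.3 sabins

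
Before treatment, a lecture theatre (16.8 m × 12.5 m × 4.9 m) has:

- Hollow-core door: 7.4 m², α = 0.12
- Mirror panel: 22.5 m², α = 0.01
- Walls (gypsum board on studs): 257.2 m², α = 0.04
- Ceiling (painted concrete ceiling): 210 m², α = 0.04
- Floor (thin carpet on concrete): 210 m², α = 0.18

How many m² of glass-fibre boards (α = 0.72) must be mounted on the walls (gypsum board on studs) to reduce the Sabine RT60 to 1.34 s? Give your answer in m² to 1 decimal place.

97.1

Summing Sᵢαᵢ: 0.888 + 0.225 + 10.288 + 8.400 + 37.800 → A₁ = 57.601 sabins.
V = 1029 m³. Target absorption A₂ = 0.161 × 1029 / 1.34 = 123.634 sabins.
Absorption to add: 123.634 − 57.601 = 66.033 sabins.
Each m² of panel replacing the walls (gypsum board on studs) adds (0.72 − 0.04) = 0.68 sabins.
Panel area = 66.033 / 0.68 = 97.1 m².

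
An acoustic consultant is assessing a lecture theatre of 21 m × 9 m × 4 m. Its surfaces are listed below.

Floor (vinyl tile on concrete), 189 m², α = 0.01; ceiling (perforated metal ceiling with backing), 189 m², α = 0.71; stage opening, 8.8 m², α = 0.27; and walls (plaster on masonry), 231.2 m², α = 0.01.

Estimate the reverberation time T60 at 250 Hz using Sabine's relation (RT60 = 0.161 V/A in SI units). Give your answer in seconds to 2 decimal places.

0.86 seconds

Summing Sᵢαᵢ: 1.890 + 134.190 + 2.376 + 2.312 → A = 140.768 sabins.
Room volume: 756 m³.
Sabine: RT60 = 0.161 × 756 / 140.768 = 0.86 s.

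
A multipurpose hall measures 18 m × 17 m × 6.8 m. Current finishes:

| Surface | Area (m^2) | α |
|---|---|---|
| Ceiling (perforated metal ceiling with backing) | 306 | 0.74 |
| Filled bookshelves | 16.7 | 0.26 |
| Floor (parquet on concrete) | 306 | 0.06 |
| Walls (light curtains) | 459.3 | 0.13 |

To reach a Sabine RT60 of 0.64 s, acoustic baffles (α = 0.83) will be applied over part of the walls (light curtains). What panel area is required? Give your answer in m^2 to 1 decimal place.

306.6

Total absorption A₁ = 306·0.74 + 16.7·0.26 + 306·0.06 + 459.3·0.13
  = 226.440 + 4.342 + 18.360 + 59.709 = 308.851 m^2 sabins.
V = 2080.8 m³. Target absorption A₂ = 0.161 × 2080.8 / 0.64 = 523.451 sabins.
Absorption to add: 523.451 − 308.851 = 214.600 sabins.
Each m^2 of panel replacing the walls (light curtains) adds (0.83 − 0.13) = 0.70 sabins.
Panel area = 214.600 / 0.70 = 306.6 m^2.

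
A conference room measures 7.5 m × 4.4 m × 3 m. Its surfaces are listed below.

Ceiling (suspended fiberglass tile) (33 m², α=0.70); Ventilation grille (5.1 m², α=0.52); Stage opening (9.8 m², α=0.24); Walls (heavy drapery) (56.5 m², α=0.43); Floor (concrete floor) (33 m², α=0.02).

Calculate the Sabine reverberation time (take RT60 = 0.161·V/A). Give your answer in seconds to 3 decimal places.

A = Σ Sᵢαᵢ = 33×0.70 + 5.1×0.52 + 9.8×0.24 + 56.5×0.43 + 33×0.02 = 53.059 sabins.
V = 7.5·4.4·3 = 99 m³.
RT60 = 0.161 · V / A = 0.161 × 99 / 53.059 = 0.300 s.

0.300 sec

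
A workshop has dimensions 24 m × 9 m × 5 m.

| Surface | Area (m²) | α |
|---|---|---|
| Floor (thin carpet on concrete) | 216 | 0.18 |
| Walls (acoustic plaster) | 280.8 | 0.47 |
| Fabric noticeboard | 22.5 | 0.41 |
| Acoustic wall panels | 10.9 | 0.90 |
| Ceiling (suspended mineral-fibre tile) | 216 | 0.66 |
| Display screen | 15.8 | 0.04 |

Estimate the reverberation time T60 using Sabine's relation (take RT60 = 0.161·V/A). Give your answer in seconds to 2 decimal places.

0.52 seconds

Summing Sᵢαᵢ: 38.880 + 131.976 + 9.225 + 9.810 + 142.560 + 0.632 → A = 333.083 sabins.
V = 24·9·5 = 1080 m³.
RT60 = 0.161 · V / A = 0.161 × 1080 / 333.083 = 0.52 s.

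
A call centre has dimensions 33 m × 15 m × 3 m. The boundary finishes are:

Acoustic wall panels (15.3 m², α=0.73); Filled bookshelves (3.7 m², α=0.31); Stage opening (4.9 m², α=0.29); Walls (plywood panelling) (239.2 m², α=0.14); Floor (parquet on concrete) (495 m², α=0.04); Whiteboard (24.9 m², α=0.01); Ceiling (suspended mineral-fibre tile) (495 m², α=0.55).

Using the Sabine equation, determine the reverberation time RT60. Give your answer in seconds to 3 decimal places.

0.704 s

Summing Sᵢαᵢ: 11.169 + 1.147 + 1.421 + 33.488 + 19.800 + 0.249 + 272.250 → A = 339.524 sabins.
Volume V = 33 × 15 × 3 = 1485 m³.
T = 0.161 V/A = 0.161·1485/339.524 = 0.704 s.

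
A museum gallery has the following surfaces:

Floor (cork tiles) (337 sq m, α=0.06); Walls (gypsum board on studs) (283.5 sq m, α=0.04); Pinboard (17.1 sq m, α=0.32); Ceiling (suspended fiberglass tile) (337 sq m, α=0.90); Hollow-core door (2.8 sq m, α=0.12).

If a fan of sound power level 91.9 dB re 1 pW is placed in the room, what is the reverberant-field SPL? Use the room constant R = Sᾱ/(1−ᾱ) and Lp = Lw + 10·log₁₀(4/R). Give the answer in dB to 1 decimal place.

Σ(Sᵢαᵢ) = 337×0.06 + 283.5×0.04 + 17.1×0.32 + 337×0.90 + 2.8×0.12 = 340.668; total area S = 977.4 sq m.
ᾱ = 0.3485, so room constant R = A/(1−ᾱ) = 522.898 sq m.
Lp = 91.9 + 10·log₁₀(4/522.898) = 91.9 + (-21.16) = 70.7 dB.

70.7 dB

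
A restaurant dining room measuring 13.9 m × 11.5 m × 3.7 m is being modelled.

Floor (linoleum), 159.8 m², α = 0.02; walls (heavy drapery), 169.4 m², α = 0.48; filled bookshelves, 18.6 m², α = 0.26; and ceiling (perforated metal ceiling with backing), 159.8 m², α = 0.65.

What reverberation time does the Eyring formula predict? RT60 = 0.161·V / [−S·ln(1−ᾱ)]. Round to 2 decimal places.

0.39 sec

S = Σ Sᵢ = 507.6 m².
Σ(Sᵢαᵢ) = 159.8×0.02 + 169.4×0.48 + 18.6×0.26 + 159.8×0.65 = 193.214.
ᾱ = 193.214 / 507.6 = 0.3806.
Eyring denominator: −S ln(1−ᾱ) = 243.142.
V = 13.9 × 11.5 × 3.7 = 591.445 m³.
RT60 = 0.161 × 591.445 / 243.142 = 0.39 s.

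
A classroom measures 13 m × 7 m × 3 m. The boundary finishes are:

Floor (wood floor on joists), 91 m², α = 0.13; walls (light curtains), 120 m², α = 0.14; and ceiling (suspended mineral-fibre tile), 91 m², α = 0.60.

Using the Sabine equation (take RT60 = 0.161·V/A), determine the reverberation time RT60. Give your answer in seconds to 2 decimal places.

Equivalent absorption area: A = 91·0.13 + 120·0.14 + 91·0.60 = 83.230 m².
V = 13·7·3 = 273 m³.
RT60 = 0.161 · V / A = 0.161 × 273 / 83.230 = 0.53 s.

0.53 seconds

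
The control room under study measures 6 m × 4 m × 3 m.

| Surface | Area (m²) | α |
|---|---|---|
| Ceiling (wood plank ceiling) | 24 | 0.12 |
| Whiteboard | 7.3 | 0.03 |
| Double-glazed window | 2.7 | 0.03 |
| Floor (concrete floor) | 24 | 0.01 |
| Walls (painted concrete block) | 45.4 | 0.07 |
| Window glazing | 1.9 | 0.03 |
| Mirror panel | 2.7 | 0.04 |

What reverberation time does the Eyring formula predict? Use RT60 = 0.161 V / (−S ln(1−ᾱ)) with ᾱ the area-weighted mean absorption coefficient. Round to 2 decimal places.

1.66 s

S = Σ Sᵢ = 108.0 m².
Absorption A = 24×0.12 + 7.3×0.03 + 2.7×0.03 + 24×0.01 + 45.4×0.07 + 1.9×0.03 + 2.7×0.04 = 6.763 sabins.
ᾱ = 6.763 / 108.0 = 0.0626.
Eyring denominator: −S ln(1−ᾱ) = 6.982.
V = 6 × 4 × 3 = 72 m³.
T = 0.161·V/[−S·ln(1−ᾱ)] = 0.161·72/6.982 = 1.66 s.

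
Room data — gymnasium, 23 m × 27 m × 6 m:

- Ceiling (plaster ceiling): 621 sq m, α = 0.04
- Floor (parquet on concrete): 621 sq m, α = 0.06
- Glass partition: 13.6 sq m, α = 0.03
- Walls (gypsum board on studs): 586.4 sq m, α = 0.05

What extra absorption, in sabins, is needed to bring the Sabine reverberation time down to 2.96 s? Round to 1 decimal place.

110.8 sabins

Equivalent absorption area: A₁ = 621·0.04 + 621·0.06 + 13.6·0.03 + 586.4·0.05 = 91.828 sq m.
V = 3726 m³. Required absorption A₂ = 0.161 × 3726 / 2.96 = 202.664 sabins.
ΔA = A₂ − A₁ = 202.664 − 91.828 = 110.8 sabins.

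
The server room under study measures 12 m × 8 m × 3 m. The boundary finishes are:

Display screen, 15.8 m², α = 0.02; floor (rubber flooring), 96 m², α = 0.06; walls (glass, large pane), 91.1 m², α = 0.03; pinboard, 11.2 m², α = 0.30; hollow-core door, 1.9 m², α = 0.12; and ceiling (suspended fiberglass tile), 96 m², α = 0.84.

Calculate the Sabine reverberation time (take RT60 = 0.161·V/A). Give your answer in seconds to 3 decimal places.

0.498 seconds

A = Σ Sᵢαᵢ = 15.8·0.02 + 96·0.06 + 91.1·0.03 + 11.2·0.30 + 1.9·0.12 + 96·0.84 = 93.037 sabins.
Volume V = 12 × 8 × 3 = 288 m³.
RT60 = 0.161 · V / A = 0.161 × 288 / 93.037 = 0.498 s.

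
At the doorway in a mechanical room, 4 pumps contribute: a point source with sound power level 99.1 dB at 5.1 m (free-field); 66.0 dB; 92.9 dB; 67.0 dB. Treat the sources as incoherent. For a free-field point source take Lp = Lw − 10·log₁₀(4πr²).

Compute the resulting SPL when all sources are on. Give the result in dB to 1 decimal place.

93.0 dB

Source at 5.1 m: Lp = 99.1 − 10·log₁₀(4π·5.1²) = 99.1 − 10·log₁₀(326.851) = 74.0 dB.
Converting to relative power and adding: 10^(74.0/10) + 10^(66.0/10) + 10^(92.9/10) + 10^(67.0/10) = 1.984e+09.
L_total = 10·log₁₀(1.984e+09) = 93.0 dB.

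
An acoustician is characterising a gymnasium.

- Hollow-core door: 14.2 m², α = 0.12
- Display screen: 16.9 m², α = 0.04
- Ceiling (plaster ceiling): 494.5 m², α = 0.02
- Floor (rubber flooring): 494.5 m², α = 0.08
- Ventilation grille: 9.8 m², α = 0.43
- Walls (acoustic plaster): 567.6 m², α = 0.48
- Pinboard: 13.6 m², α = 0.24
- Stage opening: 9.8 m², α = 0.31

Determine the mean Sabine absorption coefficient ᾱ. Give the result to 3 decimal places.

0.207

Total surface area S = 1620.9 m².
A = 14.2·0.12 + 16.9·0.04 + 494.5·0.02 + 494.5·0.08 + 9.8·0.43 + 567.6·0.48 + 13.6·0.24 + 9.8·0.31 = 334.794 sabins.
ᾱ = A/S = 0.207.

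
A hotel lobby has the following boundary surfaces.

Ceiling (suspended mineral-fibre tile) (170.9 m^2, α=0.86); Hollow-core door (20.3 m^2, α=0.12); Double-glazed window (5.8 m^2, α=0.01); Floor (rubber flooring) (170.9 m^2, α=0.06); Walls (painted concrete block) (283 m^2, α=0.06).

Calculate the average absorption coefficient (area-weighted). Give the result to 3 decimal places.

Total surface area S = 650.9 m^2.
Weighted sum Σ Sα = 176.702.
ᾱ = A/S = 0.271.

0.271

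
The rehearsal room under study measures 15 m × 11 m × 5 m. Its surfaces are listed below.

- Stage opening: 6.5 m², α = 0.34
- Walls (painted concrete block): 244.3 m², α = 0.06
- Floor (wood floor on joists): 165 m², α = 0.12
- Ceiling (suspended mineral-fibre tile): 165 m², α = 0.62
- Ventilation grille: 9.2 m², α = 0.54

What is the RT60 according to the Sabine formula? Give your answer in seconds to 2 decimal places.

0.92 s

Total absorption A = 6.5·0.34 + 244.3·0.06 + 165·0.12 + 165·0.62 + 9.2·0.54
  = 2.210 + 14.658 + 19.800 + 102.300 + 4.968 = 143.936 m² sabins.
Room volume: 825 m³.
RT60 = 0.161 · V / A = 0.161 × 825 / 143.936 = 0.92 s.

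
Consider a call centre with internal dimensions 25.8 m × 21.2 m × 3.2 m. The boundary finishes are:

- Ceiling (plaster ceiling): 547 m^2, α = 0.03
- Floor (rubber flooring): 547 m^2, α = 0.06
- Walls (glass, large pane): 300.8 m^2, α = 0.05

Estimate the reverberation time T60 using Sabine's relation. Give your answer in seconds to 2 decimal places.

Summing Sᵢαᵢ: 16.410 + 32.820 + 15.040 → A = 64.270 sabins.
Volume V = 25.8 × 21.2 × 3.2 = 1750.272 m³.
T = 0.161 V/A = 0.161·1750.272/64.270 = 4.38 s.

4.38 s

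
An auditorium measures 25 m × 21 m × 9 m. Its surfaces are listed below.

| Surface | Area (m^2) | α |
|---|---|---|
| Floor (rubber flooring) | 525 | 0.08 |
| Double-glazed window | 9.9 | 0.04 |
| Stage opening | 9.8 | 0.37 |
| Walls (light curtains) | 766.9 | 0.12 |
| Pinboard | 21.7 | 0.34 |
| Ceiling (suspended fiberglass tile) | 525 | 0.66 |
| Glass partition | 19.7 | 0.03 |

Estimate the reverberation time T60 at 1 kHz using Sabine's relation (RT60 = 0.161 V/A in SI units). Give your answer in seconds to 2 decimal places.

Equivalent absorption area: A = 525×0.08 + 9.9×0.04 + 9.8×0.37 + 766.9×0.12 + 21.7×0.34 + 525×0.66 + 19.7×0.03 = 492.519 m^2.
Room volume: 4725 m³.
RT60 = 0.161 · V / A = 0.161 × 4725 / 492.519 = 1.54 s.

1.54 sec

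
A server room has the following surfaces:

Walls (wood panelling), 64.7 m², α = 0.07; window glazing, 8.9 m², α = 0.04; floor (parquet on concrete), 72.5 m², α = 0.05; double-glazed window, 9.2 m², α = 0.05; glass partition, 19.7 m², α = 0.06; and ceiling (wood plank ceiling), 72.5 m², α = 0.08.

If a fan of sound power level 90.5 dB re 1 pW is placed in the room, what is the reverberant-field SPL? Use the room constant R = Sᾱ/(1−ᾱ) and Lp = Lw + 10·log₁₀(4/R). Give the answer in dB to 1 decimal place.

84.2 dB

A = 15.952 sabins; S = 247.5 m².
ᾱ = 0.0645, so room constant R = A/(1−ᾱ) = 17.052 m².
Lp = 90.5 + 10·log₁₀(4/17.052) = 90.5 + (-6.30) = 84.2 dB.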